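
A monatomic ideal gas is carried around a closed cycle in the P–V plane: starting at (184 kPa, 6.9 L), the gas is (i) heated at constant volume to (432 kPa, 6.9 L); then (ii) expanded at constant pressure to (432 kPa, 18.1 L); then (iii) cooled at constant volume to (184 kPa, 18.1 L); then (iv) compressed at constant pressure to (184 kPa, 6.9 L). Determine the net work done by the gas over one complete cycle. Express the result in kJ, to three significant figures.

Constant-volume legs do no work.
W(ii) = (432)(18.1 − 6.9) = 4838 J; W(iv) = (184)(6.9 − 18.1) = -2061 J.
W_net = 4838 − 2061 = 2778 J (the clockwise enclosed area).

W_net ≈ 2.78 kJ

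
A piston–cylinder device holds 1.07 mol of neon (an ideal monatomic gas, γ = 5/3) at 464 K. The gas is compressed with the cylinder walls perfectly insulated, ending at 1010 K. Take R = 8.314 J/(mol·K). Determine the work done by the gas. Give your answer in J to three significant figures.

Adiabatic ⇒ Q = 0, so W_by = −ΔU = nCᵥ(T₁ − T₂).
Cᵥ = 3R/2 = 12.47 J/(mol·K).
W = (1.07)(12.47)(464 − 1010) = -7286 J.

W ≈ -7290 J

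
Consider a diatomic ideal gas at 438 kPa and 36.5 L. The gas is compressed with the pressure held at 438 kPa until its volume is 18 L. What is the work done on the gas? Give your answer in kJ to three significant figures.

W ≈ 8.10 kJ

Isobaric: W = P ΔV.
W = (438 kPa)(18 − 36.5 L) = (438)(-18.5) = -8103 J.
Work on gas = −W_by = 8103 J.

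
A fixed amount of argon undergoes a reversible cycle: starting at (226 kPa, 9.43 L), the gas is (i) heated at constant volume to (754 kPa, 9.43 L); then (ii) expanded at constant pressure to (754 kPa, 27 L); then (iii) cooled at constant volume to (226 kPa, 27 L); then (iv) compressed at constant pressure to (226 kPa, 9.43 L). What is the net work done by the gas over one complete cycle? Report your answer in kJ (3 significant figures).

Constant-volume legs do no work.
W(ii) = (754)(27 − 9.43) = 13248 J; W(iv) = (226)(9.43 − 27) = -3971 J.
W_net = 13248 − 3971 = 9277 J (the clockwise enclosed area).

W_net ≈ 9.28 kJ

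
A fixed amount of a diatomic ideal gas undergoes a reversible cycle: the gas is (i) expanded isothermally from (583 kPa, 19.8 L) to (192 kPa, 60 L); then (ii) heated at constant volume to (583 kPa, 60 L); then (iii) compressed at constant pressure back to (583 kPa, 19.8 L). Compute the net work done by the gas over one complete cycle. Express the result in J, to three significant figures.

Leg (i): W = PᵢVᵢ ln(V_f/Vᵢ) = (11543) ln(60/19.8) = 12798 J.
Leg (ii): W = 0.
Leg (iii): W = PΔV = (583)(19.8 − 60) = -23437 J.
W_net = 12798 − 23437 = -10639 J.

W_net ≈ -10600 J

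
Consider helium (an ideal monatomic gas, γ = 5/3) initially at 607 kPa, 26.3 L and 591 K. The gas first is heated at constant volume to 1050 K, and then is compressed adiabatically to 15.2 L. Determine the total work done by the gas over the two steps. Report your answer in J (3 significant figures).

Step 1 (isochoric): W = 0 (constant volume).
After step 1: P = 1078 kPa (V unchanged).
Step 2 (adiabatic): W = (P₁V₁ − P₂V₂)/(γ−1) = (28363 − 40878)/0.667 = -18773 J.
W_total = 0 − 18773 = -18773 J.

W_total ≈ -18800 J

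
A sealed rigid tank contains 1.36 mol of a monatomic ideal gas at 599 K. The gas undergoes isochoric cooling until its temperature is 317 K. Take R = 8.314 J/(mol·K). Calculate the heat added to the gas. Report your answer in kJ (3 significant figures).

Constant volume ⇒ W = 0, so Q = ΔU = nCᵥΔT with Cᵥ = 3R/2 = 12.47 J/(mol·K).
ΔU = (1.36)(12.47)(317 − 599) = -4783 J.

Q ≈ -4.78 kJ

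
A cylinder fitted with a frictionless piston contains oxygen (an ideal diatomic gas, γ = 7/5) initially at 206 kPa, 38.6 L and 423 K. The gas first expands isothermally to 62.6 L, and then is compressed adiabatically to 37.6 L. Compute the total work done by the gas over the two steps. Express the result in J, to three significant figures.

Step 1 (isothermal): W = P₁V₁ ln(V₂/V₁) = (7952) ln(62.6/38.6) = 3845 J.
After step 1: P = 127 kPa, V = 62.6 L, T = 423 K.
Step 2 (adiabatic): W = (P₁V₁ − P₂V₂)/(γ−1) = (7952 − 9750)/0.4 = -4496 J.
W_total = 3845 − 4496 = -651.6 J.

W_total ≈ -652 J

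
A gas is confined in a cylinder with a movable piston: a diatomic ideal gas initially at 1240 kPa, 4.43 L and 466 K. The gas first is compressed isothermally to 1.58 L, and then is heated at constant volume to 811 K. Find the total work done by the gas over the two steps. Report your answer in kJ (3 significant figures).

W_total ≈ -5.66 kJ

Step 1 (isothermal): W = P₁V₁ ln(V₂/V₁) = (5493) ln(1.58/4.43) = -5663 J.
Step 2 (isochoric): W = 0 (constant volume).
W_total = -5663 + 0 = -5663 J.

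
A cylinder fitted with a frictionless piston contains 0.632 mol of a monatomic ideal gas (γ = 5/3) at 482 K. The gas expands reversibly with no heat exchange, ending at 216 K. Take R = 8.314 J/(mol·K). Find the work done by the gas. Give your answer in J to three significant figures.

W ≈ 2100 J

Adiabatic ⇒ Q = 0, so W_by = −ΔU = nCᵥ(T₁ − T₂).
Cᵥ = 3R/2 = 12.47 J/(mol·K).
W = (0.632)(12.47)(482 − 216) = 2097 J.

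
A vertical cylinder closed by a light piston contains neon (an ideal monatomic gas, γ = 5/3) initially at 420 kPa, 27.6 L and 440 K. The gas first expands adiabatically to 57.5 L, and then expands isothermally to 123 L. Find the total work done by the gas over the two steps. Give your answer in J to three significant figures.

W_total ≈ 12100 J

Step 1 (adiabatic): W = (P₁V₁ − P₂V₂)/(γ−1) = (11592 − 7106)/0.667 = 6728 J.
After step 1: P = 123.6 kPa, V = 57.5 L, T = 269.7 K.
Step 2 (isothermal): W = P₁V₁ ln(V₂/V₁) = (7106) ln(123/57.5) = 5404 J.
W_total = 6728 + 5404 = 12132 J.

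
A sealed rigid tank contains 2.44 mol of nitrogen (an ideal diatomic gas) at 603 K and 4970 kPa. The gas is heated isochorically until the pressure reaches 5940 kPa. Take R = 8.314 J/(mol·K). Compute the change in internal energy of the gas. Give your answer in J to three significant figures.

Constant volume ⇒ W = 0, so Q = ΔU = nCᵥΔT with Cᵥ = 5R/2 = 20.79 J/(mol·K).
At constant V, T₂/T₁ = P₂/P₁ ⇒ ΔT = T₁(P₂/P₁ − 1) = 603·(5940/4970 − 1) = 117.7 K.
ΔU = (2.44)(20.79)(117.7) = 5969 J.

ΔU ≈ 5970 J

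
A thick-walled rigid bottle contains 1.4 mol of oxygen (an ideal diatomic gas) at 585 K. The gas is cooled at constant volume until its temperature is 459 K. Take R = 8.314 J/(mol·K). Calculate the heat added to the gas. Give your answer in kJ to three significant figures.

Q ≈ -3.67 kJ

Constant volume ⇒ W = 0, so Q = ΔU = nCᵥΔT with Cᵥ = 5R/2 = 20.79 J/(mol·K).
ΔU = (1.4)(20.79)(459 − 585) = -3666 J.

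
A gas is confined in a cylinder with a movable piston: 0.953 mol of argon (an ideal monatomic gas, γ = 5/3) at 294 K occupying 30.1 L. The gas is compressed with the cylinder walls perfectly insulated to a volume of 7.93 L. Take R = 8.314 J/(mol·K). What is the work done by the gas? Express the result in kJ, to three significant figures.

W ≈ -5.01 kJ

Adiabatic: TV^(γ−1) = const with γ = 5/3.
T₂ = T₁ (V₁/V₂)^(γ−1) = 294 × (30.1/7.93)^0.667 = 294 × 2.433 = 715.4 K.
W_by = nCᵥ(T₁ − T₂) = (0.953)(12.47)(294 − 715.4) = -5008 J.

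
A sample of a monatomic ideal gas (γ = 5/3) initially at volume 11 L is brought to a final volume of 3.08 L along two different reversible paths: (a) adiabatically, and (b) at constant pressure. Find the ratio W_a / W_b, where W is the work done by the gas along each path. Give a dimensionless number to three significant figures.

Path (a) adiabatic: W = P₁V₁(1 − (V₁/V₂)^(γ−1))/(γ−1) → W_a/(P₁V₁) = -2.005.
Path (b) isobaric: W = P₁(V₂ − V₁) → W_b/(P₁V₁) = -0.72.
W_a / W_b = -2.005 / -0.72 = 2.784.

W_a / W_b ≈ 2.78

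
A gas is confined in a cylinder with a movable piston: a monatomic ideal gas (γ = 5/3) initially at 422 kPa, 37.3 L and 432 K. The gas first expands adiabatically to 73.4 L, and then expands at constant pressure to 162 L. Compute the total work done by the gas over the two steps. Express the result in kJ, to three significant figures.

Step 1 (adiabatic): W = (P₁V₁ − P₂V₂)/(γ−1) = (15741 − 10024)/0.667 = 8575 J.
After step 1: P = 136.6 kPa, V = 73.4 L, T = 275.1 K.
Step 2 (isobaric): W = PΔV = (136.6 kPa)(162 − 73.4 L) = 12100 J.
W_total = 8575 + 12100 = 20675 J.

W_total ≈ 20.7 kJ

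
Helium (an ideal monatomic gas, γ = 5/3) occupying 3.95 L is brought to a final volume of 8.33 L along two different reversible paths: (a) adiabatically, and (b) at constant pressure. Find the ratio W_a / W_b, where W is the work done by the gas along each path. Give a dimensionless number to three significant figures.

W_a / W_b ≈ 0.530

Path (a) adiabatic: W = P₁V₁(1 − (V₁/V₂)^(γ−1))/(γ−1) → W_a/(P₁V₁) = 0.5879.
Path (b) isobaric: W = P₁(V₂ − V₁) → W_b/(P₁V₁) = 1.109.
W_a / W_b = 0.5879 / 1.109 = 0.5302.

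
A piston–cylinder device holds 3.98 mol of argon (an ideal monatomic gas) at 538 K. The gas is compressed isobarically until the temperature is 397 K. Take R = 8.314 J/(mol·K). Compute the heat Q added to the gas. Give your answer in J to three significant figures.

Q ≈ -11700 J

Isobaric: W = nRΔT = (3.98)(8.314)(-141) = -4666 J.
ΔU = nCᵥΔT with Cᵥ = 3R/2: ΔU = (3.98)(12.47)(-141) = -6998 J.
Q = ΔU + W = -6998 − 4666 = -11664 J.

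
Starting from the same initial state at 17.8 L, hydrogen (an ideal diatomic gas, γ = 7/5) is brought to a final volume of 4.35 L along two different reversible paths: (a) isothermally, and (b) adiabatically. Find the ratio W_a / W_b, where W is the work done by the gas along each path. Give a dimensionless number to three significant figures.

W_a / W_b ≈ 0.745

Path (a) isothermal: W = P₁V₁ ln(V₂/V₁) → W_a/(P₁V₁) = -1.409.
Path (b) adiabatic: W = P₁V₁(1 − (V₁/V₂)^(γ−1))/(γ−1) → W_b/(P₁V₁) = -1.893.
W_a / W_b = -1.409 / -1.893 = 0.7445.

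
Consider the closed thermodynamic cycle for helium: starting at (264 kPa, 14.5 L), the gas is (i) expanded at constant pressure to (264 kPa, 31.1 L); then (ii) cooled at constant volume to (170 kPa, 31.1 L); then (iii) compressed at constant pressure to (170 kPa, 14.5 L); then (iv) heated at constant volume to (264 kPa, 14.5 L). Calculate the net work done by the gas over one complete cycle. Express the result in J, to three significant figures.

Constant-volume legs do no work.
W(i) = (264)(31.1 − 14.5) = 4382 J; W(iii) = (170)(14.5 − 31.1) = -2822 J.
W_net = 4382 − 2822 = 1560 J (the clockwise enclosed area).

W_net ≈ 1560 J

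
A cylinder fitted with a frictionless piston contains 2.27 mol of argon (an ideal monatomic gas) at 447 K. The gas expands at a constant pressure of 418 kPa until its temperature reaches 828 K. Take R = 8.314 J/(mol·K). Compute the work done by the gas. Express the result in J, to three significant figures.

W ≈ 7190 J

Isobaric: W = P ΔV = nR ΔT.
W = (2.27)(8.314)(828 − 447) = 7191 J.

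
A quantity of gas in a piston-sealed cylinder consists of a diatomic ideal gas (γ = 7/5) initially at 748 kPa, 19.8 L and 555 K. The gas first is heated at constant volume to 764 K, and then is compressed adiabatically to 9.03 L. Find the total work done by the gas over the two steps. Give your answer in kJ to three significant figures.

W_total ≈ -18.8 kJ

Step 1 (isochoric): W = 0 (constant volume).
After step 1: P = 1030 kPa (V unchanged).
Step 2 (adiabatic): W = (P₁V₁ − P₂V₂)/(γ−1) = (20388 − 27910)/0.4 = -18806 J.
W_total = 0 − 18806 = -18806 J.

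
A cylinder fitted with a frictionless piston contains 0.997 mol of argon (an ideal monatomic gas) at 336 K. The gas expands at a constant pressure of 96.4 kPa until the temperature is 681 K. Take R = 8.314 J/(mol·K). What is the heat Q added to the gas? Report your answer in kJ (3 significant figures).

Isobaric: W = nRΔT = (0.997)(8.314)(345) = 2860 J.
ΔU = nCᵥΔT with Cᵥ = 3R/2: ΔU = (0.997)(12.47)(345) = 4290 J.
Q = ΔU + W = 4290 + 2860 = 7149 J.

Q ≈ 7.15 kJ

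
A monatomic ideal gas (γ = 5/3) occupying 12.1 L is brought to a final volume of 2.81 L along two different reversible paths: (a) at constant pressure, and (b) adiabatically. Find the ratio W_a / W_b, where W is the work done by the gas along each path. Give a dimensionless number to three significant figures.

Path (a) isobaric: W = P₁(V₂ − V₁) → W_a/(P₁V₁) = -0.7678.
Path (b) adiabatic: W = P₁V₁(1 − (V₁/V₂)^(γ−1))/(γ−1) → W_b/(P₁V₁) = -2.47.
W_a / W_b = -0.7678 / -2.47 = 0.3108.

W_a / W_b ≈ 0.311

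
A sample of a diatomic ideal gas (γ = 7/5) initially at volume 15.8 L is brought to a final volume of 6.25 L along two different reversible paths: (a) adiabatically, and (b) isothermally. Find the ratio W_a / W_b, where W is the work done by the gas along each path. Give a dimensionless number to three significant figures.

W_a / W_b ≈ 1.21

Path (a) adiabatic: W = P₁V₁(1 − (V₁/V₂)^(γ−1))/(γ−1) → W_a/(P₁V₁) = -1.123.
Path (b) isothermal: W = P₁V₁ ln(V₂/V₁) → W_b/(P₁V₁) = -0.9274.
W_a / W_b = -1.123 / -0.9274 = 1.211.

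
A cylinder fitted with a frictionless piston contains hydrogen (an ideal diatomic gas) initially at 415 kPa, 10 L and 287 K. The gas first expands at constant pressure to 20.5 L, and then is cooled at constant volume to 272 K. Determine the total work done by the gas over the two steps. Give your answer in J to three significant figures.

W_total ≈ 4360 J

Step 1 (isobaric): W = PΔV = (415 kPa)(20.5 − 10 L) = 4358 J.
Step 2 (isochoric): W = 0 (constant volume).
W_total = 4358 + 0 = 4358 J.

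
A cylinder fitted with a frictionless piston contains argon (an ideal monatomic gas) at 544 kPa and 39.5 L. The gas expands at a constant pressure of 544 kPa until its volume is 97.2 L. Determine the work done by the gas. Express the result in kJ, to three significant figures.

Isobaric: W = P ΔV.
W = (544 kPa)(97.2 − 39.5 L) = (544)(57.7) = 31389 J.

W ≈ 31.4 kJ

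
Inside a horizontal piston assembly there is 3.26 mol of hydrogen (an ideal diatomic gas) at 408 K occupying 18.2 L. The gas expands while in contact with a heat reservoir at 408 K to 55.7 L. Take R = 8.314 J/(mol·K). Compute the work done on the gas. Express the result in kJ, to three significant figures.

Isothermal: W = nRT ln(V₂/V₁).
W = (3.26)(8.314)(408) × ln(55.7/18.2)
  = 11058 × 1.119
W_by_gas = 12369 J; work on gas = −W_by = -12369 J.

W ≈ -12.4 kJ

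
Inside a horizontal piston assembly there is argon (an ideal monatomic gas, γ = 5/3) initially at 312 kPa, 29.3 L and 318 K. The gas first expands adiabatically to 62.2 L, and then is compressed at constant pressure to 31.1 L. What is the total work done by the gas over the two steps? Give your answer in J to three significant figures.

Step 1 (adiabatic): W = (P₁V₁ − P₂V₂)/(γ−1) = (9142 − 5534)/0.667 = 5411 J.
After step 1: P = 88.98 kPa, V = 62.2 L, T = 192.5 K.
Step 2 (isobaric): W = PΔV = (88.98 kPa)(31.1 − 62.2 L) = -2767 J.
W_total = 5411 − 2767 = 2644 J.

W_total ≈ 2640 J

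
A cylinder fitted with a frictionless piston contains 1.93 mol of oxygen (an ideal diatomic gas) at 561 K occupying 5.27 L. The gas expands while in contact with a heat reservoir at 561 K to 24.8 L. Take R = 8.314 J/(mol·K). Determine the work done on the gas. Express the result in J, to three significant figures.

Isothermal: W = nRT ln(V₂/V₁).
W = (1.93)(8.314)(561) × ln(24.8/5.27)
  = 9002 × 1.549
W_by_gas = 13942 J; work on gas = −W_by = -13942 J.

W ≈ -13900 J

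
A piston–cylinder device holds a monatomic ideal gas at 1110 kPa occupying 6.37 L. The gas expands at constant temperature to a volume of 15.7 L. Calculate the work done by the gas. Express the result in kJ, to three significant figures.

Isothermal: W = nRT ln(V₂/V₁) = P₁V₁ ln(V₂/V₁).
P₁V₁ = (1110 kPa)(6.37 L) = 7071 J.
W = 7071 × ln(15.7/6.37) = 7071 × 0.9021
W_by_gas = 6378 J.

W ≈ 6.38 kJ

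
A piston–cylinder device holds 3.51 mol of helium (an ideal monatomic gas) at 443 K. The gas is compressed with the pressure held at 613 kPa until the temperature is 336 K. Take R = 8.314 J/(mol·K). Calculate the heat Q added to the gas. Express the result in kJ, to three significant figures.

Q ≈ -7.81 kJ

Isobaric: W = nRΔT = (3.51)(8.314)(-107) = -3122 J.
ΔU = nCᵥΔT with Cᵥ = 3R/2: ΔU = (3.51)(12.47)(-107) = -4684 J.
Q = ΔU + W = -4684 − 3122 = -7806 J.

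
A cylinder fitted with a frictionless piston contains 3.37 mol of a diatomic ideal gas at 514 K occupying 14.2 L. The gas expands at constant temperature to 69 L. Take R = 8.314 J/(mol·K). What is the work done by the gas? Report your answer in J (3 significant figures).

Isothermal: W = nRT ln(V₂/V₁).
W = (3.37)(8.314)(514) × ln(69/14.2)
  = 14401 × 1.581
W_by_gas = 22767 J.

W ≈ 22800 J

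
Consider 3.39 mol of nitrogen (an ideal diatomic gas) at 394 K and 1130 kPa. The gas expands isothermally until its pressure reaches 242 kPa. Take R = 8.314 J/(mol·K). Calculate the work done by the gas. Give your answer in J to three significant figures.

Isothermal process: W = nRT ln(V₂/V₁) = nRT ln(P₁/P₂).
W = (3.39)(8.314)(394) × ln(1130/242)
  = 11105 × ln(4.669) = 11105 × 1.541
W_by_gas = 17113 J.

W ≈ 17100 J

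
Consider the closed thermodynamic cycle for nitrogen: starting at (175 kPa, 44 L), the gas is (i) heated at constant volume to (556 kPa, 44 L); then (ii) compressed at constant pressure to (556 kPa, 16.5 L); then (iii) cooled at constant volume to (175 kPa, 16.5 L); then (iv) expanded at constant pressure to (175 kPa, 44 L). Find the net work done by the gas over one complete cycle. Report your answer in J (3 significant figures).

Constant-volume legs do no work.
W(ii) = (556)(16.5 − 44) = -15290 J; W(iv) = (175)(44 − 16.5) = 4812 J.
W_net = -15290 + 4812 = -10478 J (the counter-clockwise enclosed area).

W_net ≈ -10500 J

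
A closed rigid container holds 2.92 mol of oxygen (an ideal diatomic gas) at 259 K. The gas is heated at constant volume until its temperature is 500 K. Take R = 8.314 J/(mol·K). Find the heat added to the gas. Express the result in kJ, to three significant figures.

Q ≈ 14.6 kJ

Constant volume ⇒ W = 0, so Q = ΔU = nCᵥΔT with Cᵥ = 5R/2 = 20.79 J/(mol·K).
ΔU = (2.92)(20.79)(500 − 259) = 14627 J.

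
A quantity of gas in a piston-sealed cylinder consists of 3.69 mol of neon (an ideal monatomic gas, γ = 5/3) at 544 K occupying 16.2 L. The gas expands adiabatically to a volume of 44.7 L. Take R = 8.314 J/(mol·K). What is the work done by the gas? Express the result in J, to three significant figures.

W ≈ 12300 J

Adiabatic: TV^(γ−1) = const with γ = 5/3.
T₂ = T₁ (V₁/V₂)^(γ−1) = 544 × (16.2/44.7)^0.667 = 544 × 0.5083 = 276.5 K.
W_by = nCᵥ(T₁ − T₂) = (3.69)(12.47)(544 − 276.5) = 12309 J.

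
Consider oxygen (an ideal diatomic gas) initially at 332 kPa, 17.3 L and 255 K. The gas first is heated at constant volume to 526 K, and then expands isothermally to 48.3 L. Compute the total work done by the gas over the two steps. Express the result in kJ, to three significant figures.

Step 1 (isochoric): W = 0 (constant volume).
After step 1: P = 684.8 kPa (V unchanged).
Step 2 (isothermal): W = P₁V₁ ln(V₂/V₁) = (11848) ln(48.3/17.3) = 12164 J.
W_total = 0 + 12164 = 12164 J.

W_total ≈ 12.2 kJ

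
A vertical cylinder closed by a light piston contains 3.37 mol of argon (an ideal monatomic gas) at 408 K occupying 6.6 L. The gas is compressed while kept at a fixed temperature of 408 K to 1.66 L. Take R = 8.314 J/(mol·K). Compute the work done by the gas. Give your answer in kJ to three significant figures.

Isothermal: W = nRT ln(V₂/V₁).
W = (3.37)(8.314)(408) × ln(1.66/6.6)
  = 11431 × -1.38
W_by_gas = -15778 J.

W ≈ -15.8 kJ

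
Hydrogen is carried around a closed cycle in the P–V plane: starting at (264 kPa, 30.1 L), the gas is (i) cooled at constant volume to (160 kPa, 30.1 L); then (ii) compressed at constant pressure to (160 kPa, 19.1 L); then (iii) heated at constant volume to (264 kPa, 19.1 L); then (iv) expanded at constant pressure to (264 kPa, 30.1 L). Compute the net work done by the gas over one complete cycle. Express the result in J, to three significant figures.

W_net ≈ 1140 J

Constant-volume legs do no work.
W(ii) = (160)(19.1 − 30.1) = -1760 J; W(iv) = (264)(30.1 − 19.1) = 2904 J.
W_net = -1760 + 2904 = 1144 J (the clockwise enclosed area).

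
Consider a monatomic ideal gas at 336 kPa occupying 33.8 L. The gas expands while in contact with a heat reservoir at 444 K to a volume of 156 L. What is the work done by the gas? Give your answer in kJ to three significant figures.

Isothermal: W = nRT ln(V₂/V₁) = P₁V₁ ln(V₂/V₁).
P₁V₁ = (336 kPa)(33.8 L) = 11357 J.
W = 11357 × ln(156/33.8) = 11357 × 1.529
W_by_gas = 17369 J.

W ≈ 17.4 kJ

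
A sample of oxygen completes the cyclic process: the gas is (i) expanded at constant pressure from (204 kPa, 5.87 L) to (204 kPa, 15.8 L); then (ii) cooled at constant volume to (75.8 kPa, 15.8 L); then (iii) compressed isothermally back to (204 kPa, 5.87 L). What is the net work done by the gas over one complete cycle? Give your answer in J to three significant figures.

Leg (i): W = PΔV = (204)(15.8 − 5.87) = 2026 J.
Leg (ii): W = 0.
Leg (iii): W = PᵢVᵢ ln(V_f/Vᵢ) = (1198) ln(5.87/15.8) = -1186 J.
W_net = 2026 − 1186 = 839.9 J.

W_net ≈ 840 J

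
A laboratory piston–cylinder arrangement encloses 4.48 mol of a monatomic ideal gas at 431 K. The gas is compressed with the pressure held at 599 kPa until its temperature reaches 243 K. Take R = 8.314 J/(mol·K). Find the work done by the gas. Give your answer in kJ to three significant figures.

W ≈ -7.00 kJ

Isobaric: W = P ΔV = nR ΔT.
W = (4.48)(8.314)(243 − 431) = -7002 J.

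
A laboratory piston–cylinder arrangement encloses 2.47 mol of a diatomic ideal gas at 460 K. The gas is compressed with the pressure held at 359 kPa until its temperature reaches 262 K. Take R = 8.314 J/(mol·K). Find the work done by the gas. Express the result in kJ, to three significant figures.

W ≈ -4.07 kJ

Isobaric: W = P ΔV = nR ΔT.
W = (2.47)(8.314)(262 − 460) = -4066 J.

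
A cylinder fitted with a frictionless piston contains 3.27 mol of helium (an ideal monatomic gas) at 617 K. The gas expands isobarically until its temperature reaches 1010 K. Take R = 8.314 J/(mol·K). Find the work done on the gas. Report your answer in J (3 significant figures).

Isobaric: W = P ΔV = nR ΔT.
W = (3.27)(8.314)(1010 − 617) = 10684 J.
Work on gas = −W_by = -10684 J.

W ≈ -10700 J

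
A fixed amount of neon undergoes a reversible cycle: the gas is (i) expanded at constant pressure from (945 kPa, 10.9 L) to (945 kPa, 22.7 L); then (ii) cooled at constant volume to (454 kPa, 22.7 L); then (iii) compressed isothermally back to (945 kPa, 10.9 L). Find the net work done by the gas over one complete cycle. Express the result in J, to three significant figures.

Leg (i): W = PΔV = (945)(22.7 − 10.9) = 11151 J.
Leg (ii): W = 0.
Leg (iii): W = PᵢVᵢ ln(V_f/Vᵢ) = (10306) ln(10.9/22.7) = -7560 J.
W_net = 11151 − 7560 = 3591 J.

W_net ≈ 3590 J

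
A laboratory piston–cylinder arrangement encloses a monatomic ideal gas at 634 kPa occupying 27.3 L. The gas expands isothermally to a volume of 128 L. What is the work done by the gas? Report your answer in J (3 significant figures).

Isothermal: W = nRT ln(V₂/V₁) = P₁V₁ ln(V₂/V₁).
P₁V₁ = (634 kPa)(27.3 L) = 17308 J.
W = 17308 × ln(128/27.3) = 17308 × 1.545
W_by_gas = 26744 J.

W ≈ 26700 J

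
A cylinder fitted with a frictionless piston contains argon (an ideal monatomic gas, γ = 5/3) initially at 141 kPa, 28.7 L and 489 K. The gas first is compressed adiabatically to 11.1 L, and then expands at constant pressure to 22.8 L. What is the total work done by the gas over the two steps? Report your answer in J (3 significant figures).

W_total ≈ 2670 J

Step 1 (adiabatic): W = (P₁V₁ − P₂V₂)/(γ−1) = (4047 − 7623)/0.667 = -5365 J.
After step 1: P = 686.8 kPa, V = 11.1 L, T = 921.2 K.
Step 2 (isobaric): W = PΔV = (686.8 kPa)(22.8 − 11.1 L) = 8035 J.
W_total = -5365 + 8035 = 2670 J.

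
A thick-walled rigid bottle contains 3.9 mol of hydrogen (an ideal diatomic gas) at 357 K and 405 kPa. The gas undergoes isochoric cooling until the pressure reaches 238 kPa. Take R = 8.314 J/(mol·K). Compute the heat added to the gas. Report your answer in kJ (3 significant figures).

Constant volume ⇒ W = 0, so Q = ΔU = nCᵥΔT with Cᵥ = 5R/2 = 20.79 J/(mol·K).
At constant V, T₂/T₁ = P₂/P₁ ⇒ ΔT = T₁(P₂/P₁ − 1) = 357·(238/405 − 1) = -147.2 K.
ΔU = (3.9)(20.79)(-147.2) = -11933 J.

Q ≈ -11.9 kJ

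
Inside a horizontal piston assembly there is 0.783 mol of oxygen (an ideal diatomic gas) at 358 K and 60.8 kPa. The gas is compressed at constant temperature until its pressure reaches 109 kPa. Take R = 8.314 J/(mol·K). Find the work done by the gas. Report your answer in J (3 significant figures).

W ≈ -1360 J

Isothermal process: W = nRT ln(V₂/V₁) = nRT ln(P₁/P₂).
W = (0.783)(8.314)(358) × ln(60.8/109)
  = 2331 × ln(0.5578) = 2331 × -0.5838
W_by_gas = -1360 J.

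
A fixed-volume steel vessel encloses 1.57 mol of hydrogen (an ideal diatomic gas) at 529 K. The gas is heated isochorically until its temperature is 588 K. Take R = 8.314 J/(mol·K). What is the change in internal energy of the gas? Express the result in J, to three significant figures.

ΔU ≈ 1930 J

Constant volume ⇒ W = 0, so Q = ΔU = nCᵥΔT with Cᵥ = 5R/2 = 20.79 J/(mol·K).
ΔU = (1.57)(20.79)(588 − 529) = 1925 J.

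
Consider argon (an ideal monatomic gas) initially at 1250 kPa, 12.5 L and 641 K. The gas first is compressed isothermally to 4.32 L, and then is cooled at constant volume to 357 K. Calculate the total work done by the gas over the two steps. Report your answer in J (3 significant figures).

W_total ≈ -16600 J

Step 1 (isothermal): W = P₁V₁ ln(V₂/V₁) = (15625) ln(4.32/12.5) = -16601 J.
Step 2 (isochoric): W = 0 (constant volume).
W_total = -16601 + 0 = -16601 J.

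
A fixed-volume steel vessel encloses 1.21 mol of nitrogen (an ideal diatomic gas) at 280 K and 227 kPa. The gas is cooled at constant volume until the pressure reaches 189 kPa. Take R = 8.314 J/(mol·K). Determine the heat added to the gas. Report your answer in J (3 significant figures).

Constant volume ⇒ W = 0, so Q = ΔU = nCᵥΔT with Cᵥ = 5R/2 = 20.79 J/(mol·K).
At constant V, T₂/T₁ = P₂/P₁ ⇒ ΔT = T₁(P₂/P₁ − 1) = 280·(189/227 − 1) = -46.87 K.
ΔU = (1.21)(20.79)(-46.87) = -1179 J.

Q ≈ -1180 J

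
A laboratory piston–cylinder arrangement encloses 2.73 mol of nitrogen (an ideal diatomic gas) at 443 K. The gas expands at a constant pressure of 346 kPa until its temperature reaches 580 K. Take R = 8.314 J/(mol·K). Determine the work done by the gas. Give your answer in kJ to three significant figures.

W ≈ 3.11 kJ

Isobaric: W = P ΔV = nR ΔT.
W = (2.73)(8.314)(580 − 443) = 3110 J.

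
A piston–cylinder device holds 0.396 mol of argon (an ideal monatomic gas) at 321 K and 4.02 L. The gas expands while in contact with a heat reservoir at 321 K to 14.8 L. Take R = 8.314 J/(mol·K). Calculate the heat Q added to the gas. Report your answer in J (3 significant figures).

Q ≈ 1380 J

Isothermal ⇒ ΔU = 0, so Q = W = nRT ln(V₂/V₁).
Q = (0.396)(8.314)(321) ln(14.8/4.02) = 1057 × 1.303 = 1377 J.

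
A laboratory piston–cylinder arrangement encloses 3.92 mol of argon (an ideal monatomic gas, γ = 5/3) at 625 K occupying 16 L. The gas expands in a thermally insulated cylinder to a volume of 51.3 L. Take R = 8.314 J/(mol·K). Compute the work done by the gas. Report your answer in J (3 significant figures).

W ≈ 16500 J

Adiabatic: TV^(γ−1) = const with γ = 5/3.
T₂ = T₁ (V₁/V₂)^(γ−1) = 625 × (16/51.3)^0.667 = 625 × 0.4599 = 287.4 K.
W_by = nCᵥ(T₁ − T₂) = (3.92)(12.47)(625 − 287.4) = 16502 J.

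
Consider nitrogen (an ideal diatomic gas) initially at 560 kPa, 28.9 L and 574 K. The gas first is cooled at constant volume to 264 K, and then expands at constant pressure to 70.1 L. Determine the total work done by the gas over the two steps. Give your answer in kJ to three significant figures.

Step 1 (isochoric): W = 0 (constant volume).
After step 1: P = 257.6 kPa (V unchanged).
Step 2 (isobaric): W = PΔV = (257.6 kPa)(70.1 − 28.9 L) = 10612 J.
W_total = 0 + 10612 = 10612 J.

W_total ≈ 10.6 kJ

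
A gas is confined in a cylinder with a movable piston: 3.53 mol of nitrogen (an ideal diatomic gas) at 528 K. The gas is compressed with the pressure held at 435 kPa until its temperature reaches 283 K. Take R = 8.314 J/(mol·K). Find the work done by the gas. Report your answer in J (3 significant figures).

Isobaric: W = P ΔV = nR ΔT.
W = (3.53)(8.314)(283 − 528) = -7190 J.

W ≈ -7190 J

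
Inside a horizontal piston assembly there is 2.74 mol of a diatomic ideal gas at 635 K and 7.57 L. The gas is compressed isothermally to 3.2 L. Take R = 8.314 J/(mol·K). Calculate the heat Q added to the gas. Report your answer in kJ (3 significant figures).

Q ≈ -12.5 kJ

Isothermal ⇒ ΔU = 0, so Q = W = nRT ln(V₂/V₁).
Q = (2.74)(8.314)(635) ln(3.2/7.57) = 14466 × -0.861 = -12455 J.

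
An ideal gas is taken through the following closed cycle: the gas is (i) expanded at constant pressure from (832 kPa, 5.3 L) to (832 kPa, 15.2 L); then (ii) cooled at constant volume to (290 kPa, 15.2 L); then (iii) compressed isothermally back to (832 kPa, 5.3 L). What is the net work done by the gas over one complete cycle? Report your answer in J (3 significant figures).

W_net ≈ 3590 J

Leg (i): W = PΔV = (832)(15.2 − 5.3) = 8237 J.
Leg (ii): W = 0.
Leg (iii): W = PᵢVᵢ ln(V_f/Vᵢ) = (4408) ln(5.3/15.2) = -4644 J.
W_net = 8237 − 4644 = 3593 J.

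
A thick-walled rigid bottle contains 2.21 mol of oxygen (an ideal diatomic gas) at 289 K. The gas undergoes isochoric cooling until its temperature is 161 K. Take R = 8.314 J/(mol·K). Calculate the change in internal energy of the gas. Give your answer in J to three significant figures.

Constant volume ⇒ W = 0, so Q = ΔU = nCᵥΔT with Cᵥ = 5R/2 = 20.79 J/(mol·K).
ΔU = (2.21)(20.79)(161 − 289) = -5880 J.

ΔU ≈ -5880 J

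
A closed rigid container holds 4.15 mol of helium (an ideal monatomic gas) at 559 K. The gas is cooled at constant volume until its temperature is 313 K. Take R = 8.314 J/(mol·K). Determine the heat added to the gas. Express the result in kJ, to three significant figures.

Constant volume ⇒ W = 0, so Q = ΔU = nCᵥΔT with Cᵥ = 3R/2 = 12.47 J/(mol·K).
ΔU = (4.15)(12.47)(313 − 559) = -12732 J.

Q ≈ -12.7 kJ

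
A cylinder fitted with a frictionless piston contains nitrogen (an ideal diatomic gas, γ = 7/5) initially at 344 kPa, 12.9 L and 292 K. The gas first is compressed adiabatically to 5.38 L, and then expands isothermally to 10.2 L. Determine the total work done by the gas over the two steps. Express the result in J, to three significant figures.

W_total ≈ -619 J

Step 1 (adiabatic): W = (P₁V₁ − P₂V₂)/(γ−1) = (4438 − 6296)/0.4 = -4646 J.
After step 1: P = 1170 kPa, V = 5.38 L, T = 414.3 K.
Step 2 (isothermal): W = P₁V₁ ln(V₂/V₁) = (6296) ln(10.2/5.38) = 4028 J.
W_total = -4646 + 4028 = -618.6 J.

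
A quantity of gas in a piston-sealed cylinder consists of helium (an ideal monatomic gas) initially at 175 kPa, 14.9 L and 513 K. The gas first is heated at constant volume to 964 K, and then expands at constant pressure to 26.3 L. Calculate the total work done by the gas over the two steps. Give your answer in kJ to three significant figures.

Step 1 (isochoric): W = 0 (constant volume).
After step 1: P = 328.8 kPa (V unchanged).
Step 2 (isobaric): W = PΔV = (328.8 kPa)(26.3 − 14.9 L) = 3749 J.
W_total = 0 + 3749 = 3749 J.

W_total ≈ 3.75 kJ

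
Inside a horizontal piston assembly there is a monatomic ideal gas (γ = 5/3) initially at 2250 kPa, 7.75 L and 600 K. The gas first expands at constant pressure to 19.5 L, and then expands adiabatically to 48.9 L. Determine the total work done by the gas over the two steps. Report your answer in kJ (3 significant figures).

W_total ≈ 56.6 kJ

Step 1 (isobaric): W = PΔV = (2250 kPa)(19.5 − 7.75 L) = 26438 J.
After step 1: P = 2250 kPa, V = 19.5 L, T = 1510 K.
Step 2 (adiabatic): W = (P₁V₁ − P₂V₂)/(γ−1) = (43875 − 23770)/0.667 = 30157 J.
W_total = 26438 + 30157 = 56595 J.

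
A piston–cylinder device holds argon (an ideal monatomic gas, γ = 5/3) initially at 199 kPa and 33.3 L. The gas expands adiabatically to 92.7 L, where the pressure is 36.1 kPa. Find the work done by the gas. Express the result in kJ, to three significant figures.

W ≈ 4.92 kJ

Adiabatic: W = (P₁V₁ − P₂V₂)/(γ − 1) with γ = 5/3.
P₁V₁ = 6627 J, P₂V₂ = 3346 J.
W = (6627 − 3346) / 0.6667 = 4920 J.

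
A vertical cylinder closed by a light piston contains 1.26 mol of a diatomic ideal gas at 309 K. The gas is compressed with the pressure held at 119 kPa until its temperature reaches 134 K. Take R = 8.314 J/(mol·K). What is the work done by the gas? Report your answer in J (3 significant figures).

Isobaric: W = P ΔV = nR ΔT.
W = (1.26)(8.314)(134 − 309) = -1833 J.

W ≈ -1830 J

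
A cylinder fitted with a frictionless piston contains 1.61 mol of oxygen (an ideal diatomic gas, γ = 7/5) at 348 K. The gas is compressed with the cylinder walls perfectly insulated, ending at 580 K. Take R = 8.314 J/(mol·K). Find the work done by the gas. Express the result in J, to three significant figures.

W ≈ -7760 J

Adiabatic ⇒ Q = 0, so W_by = −ΔU = nCᵥ(T₁ − T₂).
Cᵥ = 5R/2 = 20.79 J/(mol·K).
W = (1.61)(20.79)(348 − 580) = -7764 J.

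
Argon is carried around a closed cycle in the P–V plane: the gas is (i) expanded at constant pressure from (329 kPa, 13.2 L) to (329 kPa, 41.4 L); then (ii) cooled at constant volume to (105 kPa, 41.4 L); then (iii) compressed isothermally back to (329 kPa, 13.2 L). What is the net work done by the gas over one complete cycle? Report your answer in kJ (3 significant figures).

Leg (i): W = PΔV = (329)(41.4 − 13.2) = 9278 J.
Leg (ii): W = 0.
Leg (iii): W = PᵢVᵢ ln(V_f/Vᵢ) = (4347) ln(13.2/41.4) = -4969 J.
W_net = 9278 − 4969 = 4309 J.

W_net ≈ 4.31 kJ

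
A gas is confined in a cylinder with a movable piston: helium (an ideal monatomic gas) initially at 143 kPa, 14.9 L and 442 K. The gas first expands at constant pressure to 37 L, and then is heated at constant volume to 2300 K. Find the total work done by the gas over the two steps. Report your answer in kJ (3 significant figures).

W_total ≈ 3.16 kJ

Step 1 (isobaric): W = PΔV = (143 kPa)(37 − 14.9 L) = 3160 J.
Step 2 (isochoric): W = 0 (constant volume).
W_total = 3160 + 0 = 3160 J.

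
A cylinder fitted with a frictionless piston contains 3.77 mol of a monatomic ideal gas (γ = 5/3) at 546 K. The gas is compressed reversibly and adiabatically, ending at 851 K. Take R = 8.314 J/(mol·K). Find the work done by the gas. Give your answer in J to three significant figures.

W ≈ -14300 J

Adiabatic ⇒ Q = 0, so W_by = −ΔU = nCᵥ(T₁ − T₂).
Cᵥ = 3R/2 = 12.47 J/(mol·K).
W = (3.77)(12.47)(546 − 851) = -14340 J.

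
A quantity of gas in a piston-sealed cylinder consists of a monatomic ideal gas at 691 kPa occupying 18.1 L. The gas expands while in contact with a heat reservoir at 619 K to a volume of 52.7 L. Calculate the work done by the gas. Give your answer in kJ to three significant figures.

Isothermal: W = nRT ln(V₂/V₁) = P₁V₁ ln(V₂/V₁).
P₁V₁ = (691 kPa)(18.1 L) = 12507 J.
W = 12507 × ln(52.7/18.1) = 12507 × 1.069
W_by_gas = 13366 J.

W ≈ 13.4 kJ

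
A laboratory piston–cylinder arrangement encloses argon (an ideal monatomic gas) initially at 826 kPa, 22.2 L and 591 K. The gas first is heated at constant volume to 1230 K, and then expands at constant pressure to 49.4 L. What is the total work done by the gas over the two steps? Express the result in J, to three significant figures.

Step 1 (isochoric): W = 0 (constant volume).
After step 1: P = 1719 kPa (V unchanged).
Step 2 (isobaric): W = PΔV = (1719 kPa)(49.4 − 22.2 L) = 46759 J.
W_total = 0 + 46759 = 46759 J.

W_total ≈ 46800 J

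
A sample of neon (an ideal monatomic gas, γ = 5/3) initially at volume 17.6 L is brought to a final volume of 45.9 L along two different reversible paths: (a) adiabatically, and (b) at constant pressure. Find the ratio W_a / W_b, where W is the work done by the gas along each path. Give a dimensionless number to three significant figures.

W_a / W_b ≈ 0.441

Path (a) adiabatic: W = P₁V₁(1 − (V₁/V₂)^(γ−1))/(γ−1) → W_a/(P₁V₁) = 0.7083.
Path (b) isobaric: W = P₁(V₂ − V₁) → W_b/(P₁V₁) = 1.608.
W_a / W_b = 0.7083 / 1.608 = 0.4405.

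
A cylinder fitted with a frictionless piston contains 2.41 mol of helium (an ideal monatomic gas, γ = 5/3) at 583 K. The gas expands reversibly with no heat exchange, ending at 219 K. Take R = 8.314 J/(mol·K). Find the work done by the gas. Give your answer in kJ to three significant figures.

Adiabatic ⇒ Q = 0, so W_by = −ΔU = nCᵥ(T₁ − T₂).
Cᵥ = 3R/2 = 12.47 J/(mol·K).
W = (2.41)(12.47)(583 − 219) = 10940 J.

W ≈ 10.9 kJ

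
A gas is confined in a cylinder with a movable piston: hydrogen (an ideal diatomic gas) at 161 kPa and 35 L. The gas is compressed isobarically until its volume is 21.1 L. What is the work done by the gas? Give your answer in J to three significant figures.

W ≈ -2240 J

Isobaric: W = P ΔV.
W = (161 kPa)(21.1 − 35 L) = (161)(-13.9) = -2238 J.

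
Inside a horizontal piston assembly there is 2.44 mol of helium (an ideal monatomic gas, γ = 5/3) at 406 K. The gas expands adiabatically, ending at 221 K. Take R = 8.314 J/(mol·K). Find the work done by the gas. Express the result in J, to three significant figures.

W ≈ 5630 J

Adiabatic ⇒ Q = 0, so W_by = −ΔU = nCᵥ(T₁ − T₂).
Cᵥ = 3R/2 = 12.47 J/(mol·K).
W = (2.44)(12.47)(406 − 221) = 5629 J.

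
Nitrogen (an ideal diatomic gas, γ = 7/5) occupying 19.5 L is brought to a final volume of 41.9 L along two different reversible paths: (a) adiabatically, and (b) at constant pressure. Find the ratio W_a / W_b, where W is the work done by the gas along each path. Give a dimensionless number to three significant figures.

W_a / W_b ≈ 0.574

Path (a) adiabatic: W = P₁V₁(1 − (V₁/V₂)^(γ−1))/(γ−1) → W_a/(P₁V₁) = 0.6589.
Path (b) isobaric: W = P₁(V₂ − V₁) → W_b/(P₁V₁) = 1.149.
W_a / W_b = 0.6589 / 1.149 = 0.5736.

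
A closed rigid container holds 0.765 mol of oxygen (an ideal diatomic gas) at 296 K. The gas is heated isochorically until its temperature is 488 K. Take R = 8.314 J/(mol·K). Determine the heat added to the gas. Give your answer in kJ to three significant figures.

Constant volume ⇒ W = 0, so Q = ΔU = nCᵥΔT with Cᵥ = 5R/2 = 20.79 J/(mol·K).
ΔU = (0.765)(20.79)(488 − 296) = 3053 J.

Q ≈ 3.05 kJ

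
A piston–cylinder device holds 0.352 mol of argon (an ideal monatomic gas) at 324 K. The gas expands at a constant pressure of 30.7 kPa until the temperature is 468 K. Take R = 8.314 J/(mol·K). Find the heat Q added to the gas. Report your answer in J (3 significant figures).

Isobaric: W = nRΔT = (0.352)(8.314)(144) = 421.4 J.
ΔU = nCᵥΔT with Cᵥ = 3R/2: ΔU = (0.352)(12.47)(144) = 632.1 J.
Q = ΔU + W = 632.1 + 421.4 = 1054 J.

Q ≈ 1050 J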